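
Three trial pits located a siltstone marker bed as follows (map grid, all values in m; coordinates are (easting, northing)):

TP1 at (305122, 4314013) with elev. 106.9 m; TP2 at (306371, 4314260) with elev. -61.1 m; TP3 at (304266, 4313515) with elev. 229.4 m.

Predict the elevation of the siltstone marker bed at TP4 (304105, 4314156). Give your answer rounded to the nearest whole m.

Two edge vectors: TP1→TP2 = (1249, 247, -168), TP1→TP3 = (-856, -498, 122.5).
Normal n = (TP1→TP2) × (TP1→TP3) = (-53406.5, -9194.5, -410570).
So ∂z/∂E = −n_x/n_z = −0.13007891 and ∂z/∂N = −n_y/n_z = −0.02239448.
Intercept c from TP1: 106.9 + 39689.94 + 96610.06 = 136406.90.
At (304105, 4314156): z = −39557.6 − 96613.3 + 136406.90 = 236.0 m.

236 m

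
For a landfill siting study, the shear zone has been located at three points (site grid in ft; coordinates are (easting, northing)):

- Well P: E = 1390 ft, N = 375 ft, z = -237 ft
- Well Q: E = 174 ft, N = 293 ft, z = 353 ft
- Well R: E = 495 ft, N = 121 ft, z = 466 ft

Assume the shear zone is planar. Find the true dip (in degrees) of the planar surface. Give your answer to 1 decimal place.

Two edge vectors: Well P→Well Q = (-1216, -82, 590), Well P→Well R = (-895, -254, 703).
Normal n = (Well P→Well Q) × (Well P→Well R) = (92214, 326798, 235474).
So ∂z/∂E = −n_x/n_z = −0.39161 and ∂z/∂N = −n_y/n_z = −1.38783.
Gradient magnitude |∇z| = √(a² + b²) = √(0.15336 + 1.92607) = 1.44202.
True dip = arctan(1.44202) = 55.3°, dipping toward NNE (azimuth ≈ 016°).

55.3°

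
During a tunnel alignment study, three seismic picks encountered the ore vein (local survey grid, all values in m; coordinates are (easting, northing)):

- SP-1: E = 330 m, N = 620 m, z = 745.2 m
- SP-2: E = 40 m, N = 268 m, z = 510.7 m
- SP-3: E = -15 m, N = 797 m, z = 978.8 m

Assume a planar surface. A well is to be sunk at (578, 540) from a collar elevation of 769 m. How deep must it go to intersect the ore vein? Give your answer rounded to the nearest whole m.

151 m

Two edge vectors: SP-1→SP-2 = (-290, -352, -234.5), SP-1→SP-3 = (-345, 177, 233.6).
Normal n = (SP-1→SP-2) × (SP-1→SP-3) = (-40720.7, 148646.5, -172770).
So ∂z/∂E = −n_x/n_z = −0.23569 and ∂z/∂N = −n_y/n_z = 0.86037.
Intercept c from SP-1: 745.2 + 77.78 − 533.43 = 289.55.
At (578, 540): z_contact = −136.2 + 464.6 + 289.55 = 617.9 m.
Depth below ground = 769 − 617.9 = 151 m.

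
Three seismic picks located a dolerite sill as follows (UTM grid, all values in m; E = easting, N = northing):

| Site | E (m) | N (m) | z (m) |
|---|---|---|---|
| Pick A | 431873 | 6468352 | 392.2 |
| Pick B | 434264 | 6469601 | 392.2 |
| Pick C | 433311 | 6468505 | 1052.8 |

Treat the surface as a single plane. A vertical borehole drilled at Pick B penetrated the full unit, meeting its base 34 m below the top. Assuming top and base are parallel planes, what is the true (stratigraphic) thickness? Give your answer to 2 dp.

21.28 m

Let the plane be z = a·E + b·N + c.
Pick B−Pick A: 2391a + 1249b = 0;  Pick C−Pick A: 1438a + 153b = 660.6.
Solving gives a = 0.57689, b = −1.10436.
|∇z| = √(a²+b²) = 1.24596, so dip δ = arctan(1.24596) = 51.25°.
True thickness = vertical thickness × cos δ = 34 × cos 51.25° = 21.28 m.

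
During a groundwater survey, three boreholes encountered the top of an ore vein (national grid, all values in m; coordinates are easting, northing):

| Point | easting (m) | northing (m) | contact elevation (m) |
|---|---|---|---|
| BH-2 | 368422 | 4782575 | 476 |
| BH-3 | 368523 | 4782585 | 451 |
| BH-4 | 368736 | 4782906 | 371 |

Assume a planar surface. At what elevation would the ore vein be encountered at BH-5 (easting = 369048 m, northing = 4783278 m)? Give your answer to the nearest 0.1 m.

Two edge vectors: BH-2→BH-3 = (101, 10, -25), BH-2→BH-4 = (314, 331, -105).
Normal n = (BH-2→BH-3) × (BH-2→BH-4) = (7225, 2755, 30291).
So ∂z/∂easting = −n_x/n_z = −0.238519692 and ∂z/∂northing = −n_y/n_z = −0.090951108.
Intercept c from BH-2: 476 + 87875.90 + 434980.49 = 523332.40.
At (369048, 4783278): z = −88025.2 − 435044.4 + 523332.40 = 262.7 m.

262.7 m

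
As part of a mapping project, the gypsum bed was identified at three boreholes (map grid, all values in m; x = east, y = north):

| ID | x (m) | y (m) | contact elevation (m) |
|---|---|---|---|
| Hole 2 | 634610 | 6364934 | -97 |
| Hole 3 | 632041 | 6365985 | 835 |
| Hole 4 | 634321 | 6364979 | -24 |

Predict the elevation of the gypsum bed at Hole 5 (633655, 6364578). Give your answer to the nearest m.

-75 m

Two edge vectors: Hole 2→Hole 3 = (-2569, 1051, 932), Hole 2→Hole 4 = (-289, 45, 73).
Normal n = (Hole 2→Hole 3) × (Hole 2→Hole 4) = (34783, -81811, 188134).
So ∂z/∂x = −n_x/n_z = −0.18488418 and ∂z/∂y = −n_y/n_z = 0.43485494.
Intercept c from Hole 2: -97 + 117329.35 − 2767823.02 = −2650590.67.
At (633655, 6364578): z = −117152.8 + 2767668.2 − 2650590.67 = -75.2 m.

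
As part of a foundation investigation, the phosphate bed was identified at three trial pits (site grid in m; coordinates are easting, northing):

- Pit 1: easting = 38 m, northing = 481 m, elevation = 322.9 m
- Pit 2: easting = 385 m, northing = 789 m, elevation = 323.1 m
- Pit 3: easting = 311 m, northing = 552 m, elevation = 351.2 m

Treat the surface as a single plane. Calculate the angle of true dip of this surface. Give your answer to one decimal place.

12.4°

Two edge vectors: Pit 1→Pit 2 = (347, 308, 0.2), Pit 1→Pit 3 = (273, 71, 28.3).
Normal n = (Pit 1→Pit 2) × (Pit 1→Pit 3) = (8702.2, -9765.5, -59447).
So ∂z/∂easting = −n_x/n_z = 0.14639 and ∂z/∂northing = −n_y/n_z = −0.16427.
Gradient magnitude |∇z| = √(a² + b²) = √(0.02143 + 0.02699) = 0.22003.
True dip = arctan(0.22003) = 12.4°, dipping toward NW (azimuth ≈ 318°).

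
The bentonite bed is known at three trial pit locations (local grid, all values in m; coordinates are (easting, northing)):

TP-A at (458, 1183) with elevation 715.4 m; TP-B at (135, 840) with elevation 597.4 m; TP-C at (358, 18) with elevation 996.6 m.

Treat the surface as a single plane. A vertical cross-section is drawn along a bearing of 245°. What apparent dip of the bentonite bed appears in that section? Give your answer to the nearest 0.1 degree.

26.2°

Let the plane be z = a·E + b·N + c.
TP-B−TP-A: −323a − 343b = −118;  TP-C−TP-A: −100a − 1165b = 281.2.
Solving gives a = 0.68399, b = −0.30009.
Unit vector along 245° is (sin 245°, cos 245°) = (-0.9063, -0.4226).
Slope in that direction = a·(-0.9063) + b·(-0.4226) = −0.49309.
Apparent dip = arctan|0.49309| = 26.2° (true dip is 36.8°, so apparent ≤ true as expected).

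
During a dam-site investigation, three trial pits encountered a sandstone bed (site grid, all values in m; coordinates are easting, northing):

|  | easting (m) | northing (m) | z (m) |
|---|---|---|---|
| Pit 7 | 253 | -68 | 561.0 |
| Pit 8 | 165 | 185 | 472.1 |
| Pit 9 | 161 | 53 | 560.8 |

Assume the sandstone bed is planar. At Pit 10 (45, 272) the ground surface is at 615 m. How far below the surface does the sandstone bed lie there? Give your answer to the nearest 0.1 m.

Two edge vectors: Pit 7→Pit 8 = (-88, 253, -88.9), Pit 7→Pit 9 = (-92, 121, -0.2).
Normal n = (Pit 7→Pit 8) × (Pit 7→Pit 9) = (10706.3, 8161.2, 12628).
So ∂z/∂easting = −n_x/n_z = −0.84782 and ∂z/∂northing = −n_y/n_z = −0.64628.
Intercept c from Pit 7: 561 + 214.50 − 43.95 = 731.55.
At (45, 272): z_contact = −38.15 − 175.79 + 731.55 = 517.61 m.
Depth below ground = 615 − 517.61 = 97.4 m.

97.4 m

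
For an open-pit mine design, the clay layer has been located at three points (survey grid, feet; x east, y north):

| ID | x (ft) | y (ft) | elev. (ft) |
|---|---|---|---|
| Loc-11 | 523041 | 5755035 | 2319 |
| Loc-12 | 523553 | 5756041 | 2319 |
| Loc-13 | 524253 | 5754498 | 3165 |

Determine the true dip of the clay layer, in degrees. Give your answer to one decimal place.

Two edge vectors: Loc-11→Loc-12 = (512, 1006, 0), Loc-11→Loc-13 = (1212, -537, 846).
Normal n = (Loc-11→Loc-12) × (Loc-11→Loc-13) = (851076, -433152, -1494216).
So ∂z/∂x = −n_x/n_z = 0.56958 and ∂z/∂y = −n_y/n_z = −0.28989.
Gradient magnitude |∇z| = √(a² + b²) = √(0.32442 + 0.08403) = 0.63911.
True dip = arctan(0.63911) = 32.6°, dipping toward WNW (azimuth ≈ 297°).

32.6°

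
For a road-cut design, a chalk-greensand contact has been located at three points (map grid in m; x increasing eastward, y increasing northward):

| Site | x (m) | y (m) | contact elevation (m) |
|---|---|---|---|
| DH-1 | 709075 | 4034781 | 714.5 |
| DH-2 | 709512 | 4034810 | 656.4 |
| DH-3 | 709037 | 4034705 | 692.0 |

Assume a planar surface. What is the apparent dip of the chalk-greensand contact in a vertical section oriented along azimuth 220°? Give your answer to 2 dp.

10.52°

Let the plane be z = a·x + b·y + c.
DH-2−DH-1: 437a + 29b = −58.1;  DH-3−DH-1: −38a − 76b = −22.5.
Solving gives a = −0.15784, b = 0.37497.
Unit vector along 220° is (sin 220°, cos 220°) = (-0.6428, -0.7660).
Slope in that direction = a·(-0.6428) + b·(-0.7660) = −0.18579.
Apparent dip = arctan|0.18579| = 10.52° (true dip is 22.1°, so apparent ≤ true as expected).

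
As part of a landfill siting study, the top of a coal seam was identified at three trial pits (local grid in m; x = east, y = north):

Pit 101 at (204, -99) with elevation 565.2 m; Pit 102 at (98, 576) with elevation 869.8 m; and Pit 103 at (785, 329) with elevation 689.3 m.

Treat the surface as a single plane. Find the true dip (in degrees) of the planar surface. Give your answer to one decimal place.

Two edge vectors: Pit 101→Pit 102 = (-106, 675, 304.6), Pit 101→Pit 103 = (581, 428, 124.1).
Normal n = (Pit 101→Pit 102) × (Pit 101→Pit 103) = (-46601.3, 190127.2, -437543).
So ∂z/∂x = −n_x/n_z = −0.10651 and ∂z/∂y = −n_y/n_z = 0.43453.
Gradient magnitude |∇z| = √(a² + b²) = √(0.01134 + 0.18882) = 0.44740.
True dip = arctan(0.44740) = 24.1°, dipping toward SSE (azimuth ≈ 166°).

24.1°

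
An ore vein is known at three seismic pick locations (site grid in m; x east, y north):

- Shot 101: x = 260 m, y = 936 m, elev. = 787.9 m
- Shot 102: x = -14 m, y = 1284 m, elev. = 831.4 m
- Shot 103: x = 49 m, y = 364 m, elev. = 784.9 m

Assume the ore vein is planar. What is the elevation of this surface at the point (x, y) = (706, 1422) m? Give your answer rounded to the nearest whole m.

763 m

Let the plane be z = a·x + b·y + c.
Shot 102−Shot 101: −274a + 348b = 43.5;  Shot 103−Shot 101: −211a − 572b = −3.
Solving gives a = −0.10357, b = 0.04345.
Then c = 787.9 − a·260 − b·936 = 774.16.
At (706, 1422): z = −73.1 + 61.8 + 774.16 = 762.8 m.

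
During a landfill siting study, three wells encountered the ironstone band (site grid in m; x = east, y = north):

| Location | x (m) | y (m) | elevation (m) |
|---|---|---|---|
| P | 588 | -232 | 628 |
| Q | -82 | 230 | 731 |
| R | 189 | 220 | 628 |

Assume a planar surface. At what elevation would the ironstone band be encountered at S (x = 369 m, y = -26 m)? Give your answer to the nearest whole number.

643 m

Two edge vectors: P→Q = (-670, 462, 103), P→R = (-399, 452, 0).
Normal n = (P→Q) × (P→R) = (-46556, -41097, -118502).
So ∂z/∂x = −n_x/n_z = −0.39287 and ∂z/∂y = −n_y/n_z = −0.34680.
Intercept c from P: 628 + 231.01 − 80.46 = 778.55.
At (369, -26): z = −145.0 + 9.0 + 778.55 = 642.6 m.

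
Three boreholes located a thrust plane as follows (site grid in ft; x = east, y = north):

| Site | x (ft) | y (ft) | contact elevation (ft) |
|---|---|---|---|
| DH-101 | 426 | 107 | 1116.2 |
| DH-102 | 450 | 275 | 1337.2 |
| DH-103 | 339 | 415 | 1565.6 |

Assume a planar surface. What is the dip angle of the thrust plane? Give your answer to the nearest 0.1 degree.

Let the plane be z = a·x + b·y + c.
DH-102−DH-101: 24a + 168b = 221;  DH-103−DH-101: −87a + 308b = 449.4.
Solving gives a = −0.33766, b = 1.36371.
Gradient magnitude |∇z| = √(a² + b²) = √(0.11401 + 1.85971) = 1.40489.
True dip = arctan(1.40489) = 54.6°, dipping toward SSE (azimuth ≈ 166°).

54.6°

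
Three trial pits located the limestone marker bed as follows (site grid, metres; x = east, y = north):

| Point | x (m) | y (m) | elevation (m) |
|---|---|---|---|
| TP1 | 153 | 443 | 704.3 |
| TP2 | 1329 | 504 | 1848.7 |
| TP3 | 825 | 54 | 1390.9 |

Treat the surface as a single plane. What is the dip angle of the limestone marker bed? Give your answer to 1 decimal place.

44.4°

Let the plane be z = a·x + b·y + c.
TP2−TP1: 1176a + 61b = 1144.4;  TP3−TP1: 672a − 389b = 686.6.
Solving gives a = 0.97713, b = −0.07705.
Gradient magnitude |∇z| = √(a² + b²) = √(0.95477 + 0.00594) = 0.98016.
True dip = arctan(0.98016) = 44.4°, dipping toward W (azimuth ≈ 275°).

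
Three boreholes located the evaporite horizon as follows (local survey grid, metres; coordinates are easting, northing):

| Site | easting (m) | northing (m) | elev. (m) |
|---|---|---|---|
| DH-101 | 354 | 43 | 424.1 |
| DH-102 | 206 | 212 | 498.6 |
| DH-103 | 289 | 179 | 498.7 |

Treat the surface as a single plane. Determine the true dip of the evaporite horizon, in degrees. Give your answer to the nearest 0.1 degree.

36.1°

Let the plane be z = a·easting + b·northing + c.
DH-102−DH-101: −148a + 169b = 74.5;  DH-103−DH-101: −65a + 136b = 74.6.
Solving gives a = 0.27074, b = 0.67793.
Gradient magnitude |∇z| = √(a² + b²) = √(0.07330 + 0.45959) = 0.72999.
True dip = arctan(0.72999) = 36.1°, dipping toward SSW (azimuth ≈ 202°).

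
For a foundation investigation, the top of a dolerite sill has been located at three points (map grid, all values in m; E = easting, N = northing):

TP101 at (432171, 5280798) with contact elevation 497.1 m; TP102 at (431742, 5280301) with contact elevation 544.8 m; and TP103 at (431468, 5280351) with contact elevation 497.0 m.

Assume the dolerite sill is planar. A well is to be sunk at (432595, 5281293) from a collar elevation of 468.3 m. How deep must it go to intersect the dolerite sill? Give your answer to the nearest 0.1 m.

Two edge vectors: TP101→TP102 = (-429, -497, 47.7), TP101→TP103 = (-703, -447, -0.1).
Normal n = (TP101→TP102) × (TP101→TP103) = (21371.6, -33576, -157628).
So ∂z/∂E = −n_x/n_z = 0.135582511 and ∂z/∂N = −n_y/n_z = −0.213007841.
Intercept c from TP101: 497.1 − 58594.83 + 1124851.38 = 1066753.65.
At (432595, 5281293): z_contact = 58652.32 − 1124956.82 + 1066753.65 = 449.15 m.
Depth below ground = 468.3 − 449.15 = 19.2 m.

19.2 m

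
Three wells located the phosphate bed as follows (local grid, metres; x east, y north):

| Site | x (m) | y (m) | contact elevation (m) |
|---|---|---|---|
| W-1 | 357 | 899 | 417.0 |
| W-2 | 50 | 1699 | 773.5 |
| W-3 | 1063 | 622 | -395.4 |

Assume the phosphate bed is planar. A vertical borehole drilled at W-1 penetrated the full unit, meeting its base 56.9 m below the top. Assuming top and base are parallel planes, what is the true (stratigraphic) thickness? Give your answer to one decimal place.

Two edge vectors: W-1→W-2 = (-307, 800, 356.5), W-1→W-3 = (706, -277, -812.4).
Normal n = (W-1→W-2) × (W-1→W-3) = (-551169.5, 2282.2, -479761).
So ∂z/∂x = −n_x/n_z = −1.14884 and ∂z/∂y = −n_y/n_z = 0.00476.
|∇z| = √(a²+b²) = 1.14885, so dip δ = arctan(1.14885) = 48.96°.
True thickness = vertical thickness × cos δ = 56.9 × cos 48.96° = 37.4 m.

37.4 m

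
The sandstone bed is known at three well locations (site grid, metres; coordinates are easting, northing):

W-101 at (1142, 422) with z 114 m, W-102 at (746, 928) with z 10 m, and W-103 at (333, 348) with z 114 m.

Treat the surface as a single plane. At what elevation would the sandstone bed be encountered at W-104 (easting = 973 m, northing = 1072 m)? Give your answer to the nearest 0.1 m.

Let the plane be z = a·easting + b·northing + c.
W-102−W-101: −396a + 506b = −104;  W-103−W-101: −809a − 74b = 0.
Solving gives a = 0.017544, b = −0.191803.
Then c = 114 − a·1142 − b·422 = 174.91.
At (973, 1072): z = 17.1 − 205.6 + 174.91 = -13.6 m.

-13.6 m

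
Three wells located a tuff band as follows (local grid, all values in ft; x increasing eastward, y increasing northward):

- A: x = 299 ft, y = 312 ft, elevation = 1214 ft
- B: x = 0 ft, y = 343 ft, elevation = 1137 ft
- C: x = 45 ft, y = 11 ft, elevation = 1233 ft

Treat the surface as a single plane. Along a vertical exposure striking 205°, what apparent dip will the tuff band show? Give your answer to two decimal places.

Two edge vectors: A→B = (-299, 31, -77), A→C = (-254, -301, 19).
Normal n = (A→B) × (A→C) = (-22588, 25239, 97873).
So ∂z/∂x = −n_x/n_z = 0.23079 and ∂z/∂y = −n_y/n_z = −0.25788.
Unit vector along 205° is (sin 205°, cos 205°) = (-0.4226, -0.9063).
Slope in that direction = a·(-0.4226) + b·(-0.9063) = 0.13618.
Apparent dip = arctan|0.13618| = 7.75° (true dip is 19.1°, so apparent ≤ true as expected).

7.75°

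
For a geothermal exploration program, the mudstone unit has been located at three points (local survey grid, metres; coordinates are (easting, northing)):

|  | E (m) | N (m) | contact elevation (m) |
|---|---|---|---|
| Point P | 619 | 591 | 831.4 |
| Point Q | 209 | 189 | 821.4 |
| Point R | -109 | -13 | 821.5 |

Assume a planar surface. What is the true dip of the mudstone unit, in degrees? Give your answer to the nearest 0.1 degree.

Two edge vectors: Point P→Point Q = (-410, -402, -10), Point P→Point R = (-728, -604, -9.9).
Normal n = (Point P→Point Q) × (Point P→Point R) = (-2060.2, 3221, -45016).
So ∂z/∂E = −n_x/n_z = −0.04577 and ∂z/∂N = −n_y/n_z = 0.07155.
Gradient magnitude |∇z| = √(a² + b²) = √(0.00209 + 0.00512) = 0.08494.
True dip = arctan(0.08494) = 4.9°, dipping toward SSE (azimuth ≈ 147°).

4.9°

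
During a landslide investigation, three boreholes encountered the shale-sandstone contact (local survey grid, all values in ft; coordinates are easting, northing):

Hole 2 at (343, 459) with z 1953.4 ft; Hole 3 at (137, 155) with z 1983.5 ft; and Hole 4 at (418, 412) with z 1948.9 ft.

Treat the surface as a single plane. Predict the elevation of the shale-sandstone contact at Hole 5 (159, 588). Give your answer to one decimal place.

Let the plane be z = a·easting + b·northing + c.
Hole 3−Hole 2: −206a − 304b = 30.1;  Hole 4−Hole 2: 75a − 47b = −4.5.
Solving gives a = −0.08567, b = −0.04096.
Then c = 1953.4 − a·343 − b·459 = 2001.59.
At (159, 588): z = −13.6 − 24.1 + 2001.59 = 1963.9 ft.

1963.9 ft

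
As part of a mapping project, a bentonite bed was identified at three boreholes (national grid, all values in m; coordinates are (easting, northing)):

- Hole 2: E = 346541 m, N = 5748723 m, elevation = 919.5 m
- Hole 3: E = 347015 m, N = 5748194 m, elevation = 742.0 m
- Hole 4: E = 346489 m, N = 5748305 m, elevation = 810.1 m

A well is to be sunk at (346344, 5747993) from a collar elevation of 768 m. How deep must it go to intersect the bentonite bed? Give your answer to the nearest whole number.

Two edge vectors: Hole 2→Hole 3 = (474, -529, -177.5), Hole 2→Hole 4 = (-52, -418, -109.4).
Normal n = (Hole 2→Hole 3) × (Hole 2→Hole 4) = (-16322.4, 61085.6, -225640).
So ∂z/∂E = −n_x/n_z = −0.07233824 and ∂z/∂N = −n_y/n_z = 0.27072150.
Intercept c from Hole 2: 919.5 + 25068.17 − 1556302.93 = −1530315.27.
At (346344, 5747993): z_contact = −25053.9 + 1556105.3 − 1530315.27 = 736.1 m.
Depth below ground = 768 − 736.1 = 32 m.

32 m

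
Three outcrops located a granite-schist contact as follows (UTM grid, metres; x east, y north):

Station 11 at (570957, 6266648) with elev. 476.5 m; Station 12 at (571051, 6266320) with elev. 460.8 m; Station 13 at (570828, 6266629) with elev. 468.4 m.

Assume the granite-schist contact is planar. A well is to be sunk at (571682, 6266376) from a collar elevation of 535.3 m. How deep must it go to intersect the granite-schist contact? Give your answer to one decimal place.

Two edge vectors: Station 11→Station 12 = (94, -328, -15.7), Station 11→Station 13 = (-129, -19, -8.1).
Normal n = (Station 11→Station 12) × (Station 11→Station 13) = (2358.5, 2786.7, -44098).
So ∂z/∂x = −n_x/n_z = 0.053483151 and ∂z/∂y = −n_y/n_z = 0.063193342.
Intercept c from Station 11: 476.5 − 30536.58 − 396010.43 = −426070.51.
At (571682, 6266376): z_contact = 30575.35 + 395993.24 − 426070.51 = 498.09 m.
Depth below ground = 535.3 − 498.09 = 37.2 m.

37.2 m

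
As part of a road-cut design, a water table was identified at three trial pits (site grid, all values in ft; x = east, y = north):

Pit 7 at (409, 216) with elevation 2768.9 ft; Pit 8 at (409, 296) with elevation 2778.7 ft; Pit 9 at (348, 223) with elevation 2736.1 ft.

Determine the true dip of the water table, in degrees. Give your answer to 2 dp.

Two edge vectors: Pit 7→Pit 8 = (0, 80, 9.8), Pit 7→Pit 9 = (-61, 7, -32.8).
Normal n = (Pit 7→Pit 8) × (Pit 7→Pit 9) = (-2692.6, -597.8, 4880).
So ∂z/∂x = −n_x/n_z = 0.55176 and ∂z/∂y = −n_y/n_z = 0.12250.
Gradient magnitude |∇z| = √(a² + b²) = √(0.30444 + 0.01501) = 0.56520.
True dip = arctan(0.56520) = 29.48°, dipping toward WSW (azimuth ≈ 257°).

29.48°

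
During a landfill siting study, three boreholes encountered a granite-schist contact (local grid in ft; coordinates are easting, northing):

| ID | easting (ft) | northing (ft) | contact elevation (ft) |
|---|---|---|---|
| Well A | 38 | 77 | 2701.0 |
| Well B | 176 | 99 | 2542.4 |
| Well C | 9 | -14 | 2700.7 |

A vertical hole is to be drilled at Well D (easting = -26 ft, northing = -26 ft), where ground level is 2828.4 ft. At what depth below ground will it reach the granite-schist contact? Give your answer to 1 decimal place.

Two edge vectors: Well A→Well B = (138, 22, -158.6), Well A→Well C = (-29, -91, -0.3).
Normal n = (Well A→Well B) × (Well A→Well C) = (-14439.2, 4640.8, -11920).
So ∂z/∂easting = −n_x/n_z = −1.21134 and ∂z/∂northing = −n_y/n_z = 0.38933.
Intercept c from Well A: 2701 + 46.03 − 29.98 = 2717.05.
At (-26, -26): z_contact = 31.49 − 10.12 + 2717.05 = 2738.43 ft.
Depth below ground = 2828.4 − 2738.43 = 90.0 ft.

90.0 ft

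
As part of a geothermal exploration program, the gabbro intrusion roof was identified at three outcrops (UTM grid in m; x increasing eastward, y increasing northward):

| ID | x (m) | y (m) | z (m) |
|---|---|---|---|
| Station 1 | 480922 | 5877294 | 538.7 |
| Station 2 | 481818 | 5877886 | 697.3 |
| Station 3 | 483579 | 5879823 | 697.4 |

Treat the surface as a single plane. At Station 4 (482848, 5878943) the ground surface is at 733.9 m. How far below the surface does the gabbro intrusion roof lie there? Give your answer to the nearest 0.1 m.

5.9 m

Let the plane be z = a·x + b·y + c.
Station 2−Station 1: 896a + 592b = 158.6;  Station 3−Station 1: 2657a + 2529b = 158.7.
Solving gives a = 0.443190869, b = −0.402869964.
Then c = 538.7 − a·480922 − b·5877294 = 2155183.68.
At (482848, 5878943): z_contact = 213993.82 − 2368449.56 + 2155183.68 = 727.95 m.
Depth below ground = 733.9 − 727.95 = 5.9 m.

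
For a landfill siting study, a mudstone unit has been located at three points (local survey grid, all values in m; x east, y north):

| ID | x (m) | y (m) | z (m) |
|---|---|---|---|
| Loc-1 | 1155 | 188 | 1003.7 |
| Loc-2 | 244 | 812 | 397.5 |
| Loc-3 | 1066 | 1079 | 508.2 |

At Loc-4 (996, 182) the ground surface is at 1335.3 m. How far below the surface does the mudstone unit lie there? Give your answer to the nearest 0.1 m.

377.0 m

Two edge vectors: Loc-1→Loc-2 = (-911, 624, -606.2), Loc-1→Loc-3 = (-89, 891, -495.5).
Normal n = (Loc-1→Loc-2) × (Loc-1→Loc-3) = (230932.2, -397448.7, -756165).
So ∂z/∂x = −n_x/n_z = 0.305399 and ∂z/∂y = −n_y/n_z = −0.525611.
Intercept c from Loc-1: 1003.7 − 352.74 + 98.81 = 749.78.
At (996, 182): z_contact = 304.18 − 95.66 + 749.78 = 958.30 m.
Depth below ground = 1335.3 − 958.30 = 377.0 m.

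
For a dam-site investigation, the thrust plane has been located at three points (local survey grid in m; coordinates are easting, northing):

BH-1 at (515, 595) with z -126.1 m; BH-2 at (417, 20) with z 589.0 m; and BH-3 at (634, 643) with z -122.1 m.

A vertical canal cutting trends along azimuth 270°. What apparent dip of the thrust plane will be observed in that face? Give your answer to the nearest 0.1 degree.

Two edge vectors: BH-1→BH-2 = (-98, -575, 715.1), BH-1→BH-3 = (119, 48, 4).
Normal n = (BH-1→BH-2) × (BH-1→BH-3) = (-36624.8, 85488.9, 63721).
So ∂z/∂easting = −n_x/n_z = 0.57477 and ∂z/∂northing = −n_y/n_z = −1.34161.
Unit vector along 270° is (sin 270°, cos 270°) = (-1.0000, -0.0000).
Slope in that direction = a·(-1.0000) + b·(-0.0000) = −0.57477.
Apparent dip = arctan|0.57477| = 29.9° (true dip is 55.6°, so apparent ≤ true as expected).

29.9°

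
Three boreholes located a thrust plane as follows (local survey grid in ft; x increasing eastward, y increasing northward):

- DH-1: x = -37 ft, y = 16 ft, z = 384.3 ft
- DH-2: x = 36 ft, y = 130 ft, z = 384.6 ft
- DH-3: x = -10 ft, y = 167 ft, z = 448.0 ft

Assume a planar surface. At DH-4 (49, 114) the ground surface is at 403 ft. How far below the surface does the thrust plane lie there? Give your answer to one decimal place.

Let the plane be z = a·x + b·y + c.
DH-2−DH-1: 73a + 114b = 0.3;  DH-3−DH-1: 27a + 151b = 63.7.
Solving gives a = −0.90831, b = 0.58427.
Then c = 384.3 − a·-37 − b·16 = 341.34.
At (49, 114): z_contact = −44.51 + 66.61 + 341.34 = 363.44 ft.
Depth below ground = 403 − 363.44 = 39.6 ft.

39.6 ft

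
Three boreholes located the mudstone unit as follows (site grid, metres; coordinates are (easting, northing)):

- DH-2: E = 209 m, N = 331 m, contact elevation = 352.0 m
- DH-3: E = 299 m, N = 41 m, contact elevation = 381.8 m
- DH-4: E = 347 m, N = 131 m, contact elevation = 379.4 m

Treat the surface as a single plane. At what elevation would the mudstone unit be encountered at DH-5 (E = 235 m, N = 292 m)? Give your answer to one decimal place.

357.3 m

Let the plane be z = a·E + b·N + c.
DH-3−DH-2: 90a − 290b = 29.8;  DH-4−DH-2: 138a − 200b = 27.4.
Solving gives a = 0.09019, b = −0.07477.
Then c = 352 − a·209 − b·331 = 357.90.
At (235, 292): z = 21.2 − 21.8 + 357.90 = 357.3 m.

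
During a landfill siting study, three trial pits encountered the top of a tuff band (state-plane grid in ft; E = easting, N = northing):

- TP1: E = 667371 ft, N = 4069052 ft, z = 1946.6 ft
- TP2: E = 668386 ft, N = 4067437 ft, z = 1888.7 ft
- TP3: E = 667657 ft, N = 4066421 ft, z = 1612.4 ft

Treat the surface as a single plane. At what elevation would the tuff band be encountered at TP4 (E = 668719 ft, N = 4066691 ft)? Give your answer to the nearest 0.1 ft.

Two edge vectors: TP1→TP2 = (1015, -1615, -57.9), TP1→TP3 = (286, -2631, -334.2).
Normal n = (TP1→TP2) × (TP1→TP3) = (387398.1, 322653.6, -2208575).
So ∂z/∂E = −n_x/n_z = 0.175406359 and ∂z/∂N = −n_y/n_z = 0.146091303.
Intercept c from TP1: 1946.6 − 117061.12 − 594453.11 = −709567.63.
At (668719, 4066691): z = 117297.6 + 594108.2 − 709567.63 = 1838.1 ft.

1838.1 ft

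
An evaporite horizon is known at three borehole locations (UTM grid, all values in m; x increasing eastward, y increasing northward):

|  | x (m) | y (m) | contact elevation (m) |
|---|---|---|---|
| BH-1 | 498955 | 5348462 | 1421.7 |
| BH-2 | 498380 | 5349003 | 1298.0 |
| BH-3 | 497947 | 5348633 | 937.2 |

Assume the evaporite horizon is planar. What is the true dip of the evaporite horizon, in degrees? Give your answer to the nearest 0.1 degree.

32.6°

Two edge vectors: BH-1→BH-2 = (-575, 541, -123.7), BH-1→BH-3 = (-1008, 171, -484.5).
Normal n = (BH-1→BH-2) × (BH-1→BH-3) = (-240961.8, -153897.9, 447003).
So ∂z/∂x = −n_x/n_z = 0.53906 and ∂z/∂y = −n_y/n_z = 0.34429.
Gradient magnitude |∇z| = √(a² + b²) = √(0.29059 + 0.11853) = 0.63963.
True dip = arctan(0.63963) = 32.6°, dipping toward WSW (azimuth ≈ 237°).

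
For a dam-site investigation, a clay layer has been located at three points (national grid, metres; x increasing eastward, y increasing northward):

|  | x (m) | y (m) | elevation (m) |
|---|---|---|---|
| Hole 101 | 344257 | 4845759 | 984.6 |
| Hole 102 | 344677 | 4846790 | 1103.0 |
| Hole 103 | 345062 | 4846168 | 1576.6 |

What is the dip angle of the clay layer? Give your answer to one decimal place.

41.5°

Let the plane be z = a·x + b·y + c.
Hole 102−Hole 101: 420a + 1031b = 118.4;  Hole 103−Hole 101: 805a + 409b = 592.
Solving gives a = 0.85376, b = −0.23296.
Gradient magnitude |∇z| = √(a² + b²) = √(0.72891 + 0.05427) = 0.88498.
True dip = arctan(0.88498) = 41.5°, dipping toward WNW (azimuth ≈ 285°).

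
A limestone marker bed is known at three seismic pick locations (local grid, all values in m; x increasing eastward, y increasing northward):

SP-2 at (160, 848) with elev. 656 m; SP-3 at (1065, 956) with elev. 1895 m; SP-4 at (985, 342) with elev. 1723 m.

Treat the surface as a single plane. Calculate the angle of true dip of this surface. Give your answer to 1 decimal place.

Two edge vectors: SP-2→SP-3 = (905, 108, 1239), SP-2→SP-4 = (825, -506, 1067).
Normal n = (SP-2→SP-3) × (SP-2→SP-4) = (742170, 56540, -547030).
So ∂z/∂x = −n_x/n_z = 1.35673 and ∂z/∂y = −n_y/n_z = 0.10336.
Gradient magnitude |∇z| = √(a² + b²) = √(1.84071 + 0.01068) = 1.36066.
True dip = arctan(1.36066) = 53.7°, dipping toward W (azimuth ≈ 266°).

53.7°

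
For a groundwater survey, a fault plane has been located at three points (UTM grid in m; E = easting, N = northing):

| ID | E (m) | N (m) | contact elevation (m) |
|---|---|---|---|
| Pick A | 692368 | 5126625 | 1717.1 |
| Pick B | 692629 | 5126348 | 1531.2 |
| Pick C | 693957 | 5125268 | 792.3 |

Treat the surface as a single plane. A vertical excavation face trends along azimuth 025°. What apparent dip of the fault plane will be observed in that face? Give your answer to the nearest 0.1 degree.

Let the plane be z = a·E + b·N + c.
Pick B−Pick A: 261a − 277b = −185.9;  Pick C−Pick A: 1589a − 1357b = −924.8.
Solving gives a = −0.04540, b = 0.62834.
Unit vector along 025° is (sin 25°, cos 25°) = (0.4226, 0.9063).
Slope in that direction = a·(0.4226) + b·(0.9063) = 0.55028.
Apparent dip = arctan|0.55028| = 28.8° (true dip is 32.2°, so apparent ≤ true as expected).

28.8°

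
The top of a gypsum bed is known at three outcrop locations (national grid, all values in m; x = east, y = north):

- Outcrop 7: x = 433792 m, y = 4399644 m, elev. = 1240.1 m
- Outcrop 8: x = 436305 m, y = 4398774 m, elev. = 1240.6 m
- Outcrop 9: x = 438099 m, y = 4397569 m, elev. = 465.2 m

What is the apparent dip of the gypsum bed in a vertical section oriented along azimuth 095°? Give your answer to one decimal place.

Two edge vectors: Outcrop 7→Outcrop 8 = (2513, -870, 0.5), Outcrop 7→Outcrop 9 = (4307, -2075, -774.9).
Normal n = (Outcrop 7→Outcrop 8) × (Outcrop 7→Outcrop 9) = (675200.5, 1949477.2, -1467385).
So ∂z/∂x = −n_x/n_z = 0.46014 and ∂z/∂y = −n_y/n_z = 1.32854.
Unit vector along 095° is (sin 95°, cos 95°) = (0.9962, -0.0872).
Slope in that direction = a·(0.9962) + b·(-0.0872) = 0.34260.
Apparent dip = arctan|0.34260| = 18.9° (true dip is 54.6°, so apparent ≤ true as expected).

18.9°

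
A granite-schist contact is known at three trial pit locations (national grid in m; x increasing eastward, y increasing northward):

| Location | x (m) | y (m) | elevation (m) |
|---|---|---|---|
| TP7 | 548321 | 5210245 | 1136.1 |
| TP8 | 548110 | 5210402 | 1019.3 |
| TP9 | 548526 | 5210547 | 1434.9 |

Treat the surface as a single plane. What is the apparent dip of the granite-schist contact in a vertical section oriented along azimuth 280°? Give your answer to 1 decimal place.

37.7°

Let the plane be z = a·x + b·y + c.
TP8−TP7: −211a + 157b = −116.8;  TP9−TP7: 205a + 302b = 298.8.
Solving gives a = 0.85693, b = 0.40772.
Unit vector along 280° is (sin 280°, cos 280°) = (-0.9848, 0.1736).
Slope in that direction = a·(-0.9848) + b·(0.1736) = −0.77311.
Apparent dip = arctan|0.77311| = 37.7° (true dip is 43.5°, so apparent ≤ true as expected).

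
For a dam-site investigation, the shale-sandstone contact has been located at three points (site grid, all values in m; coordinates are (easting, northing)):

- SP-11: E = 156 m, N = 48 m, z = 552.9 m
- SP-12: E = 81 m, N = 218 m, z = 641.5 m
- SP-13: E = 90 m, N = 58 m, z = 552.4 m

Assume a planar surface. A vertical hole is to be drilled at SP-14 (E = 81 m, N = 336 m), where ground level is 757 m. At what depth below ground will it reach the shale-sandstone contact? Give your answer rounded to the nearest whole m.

49 m

Let the plane be z = a·E + b·N + c.
SP-12−SP-11: −75a + 170b = 88.6;  SP-13−SP-11: −66a + 10b = −0.5.
Solving gives a = 0.09274, b = 0.56209.
Then c = 552.9 − a·156 − b·48 = 511.45.
At (81, 336): z_contact = 7.5 + 188.9 + 511.45 = 707.8 m.
Depth below ground = 757 − 707.8 = 49 m.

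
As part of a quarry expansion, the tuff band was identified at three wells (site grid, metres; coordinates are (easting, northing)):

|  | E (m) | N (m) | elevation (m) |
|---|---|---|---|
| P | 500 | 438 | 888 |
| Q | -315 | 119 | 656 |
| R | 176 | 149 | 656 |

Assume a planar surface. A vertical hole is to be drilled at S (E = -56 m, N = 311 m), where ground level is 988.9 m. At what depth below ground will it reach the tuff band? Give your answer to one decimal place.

181.1 m

Two edge vectors: P→Q = (-815, -319, -232), P→R = (-324, -289, -232).
Normal n = (P→Q) × (P→R) = (6960, -113912, 132179).
So ∂z/∂E = −n_x/n_z = −0.05266 and ∂z/∂N = −n_y/n_z = 0.86180.
Intercept c from P: 888 + 26.33 − 377.47 = 536.86.
At (-56, 311): z_contact = 2.95 + 268.02 + 536.86 = 807.83 m.
Depth below ground = 988.9 − 807.83 = 181.1 m.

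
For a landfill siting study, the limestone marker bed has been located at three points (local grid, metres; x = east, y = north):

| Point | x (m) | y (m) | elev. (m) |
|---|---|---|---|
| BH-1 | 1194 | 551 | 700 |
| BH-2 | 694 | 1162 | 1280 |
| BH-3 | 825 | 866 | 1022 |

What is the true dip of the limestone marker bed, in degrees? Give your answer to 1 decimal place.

38.9°

Two edge vectors: BH-1→BH-2 = (-500, 611, 580), BH-1→BH-3 = (-369, 315, 322).
Normal n = (BH-1→BH-2) × (BH-1→BH-3) = (14042, -53020, 67959).
So ∂z/∂x = −n_x/n_z = −0.20662 and ∂z/∂y = −n_y/n_z = 0.78018.
Gradient magnitude |∇z| = √(a² + b²) = √(0.04269 + 0.60868) = 0.80707.
True dip = arctan(0.80707) = 38.9°, dipping toward SSE (azimuth ≈ 165°).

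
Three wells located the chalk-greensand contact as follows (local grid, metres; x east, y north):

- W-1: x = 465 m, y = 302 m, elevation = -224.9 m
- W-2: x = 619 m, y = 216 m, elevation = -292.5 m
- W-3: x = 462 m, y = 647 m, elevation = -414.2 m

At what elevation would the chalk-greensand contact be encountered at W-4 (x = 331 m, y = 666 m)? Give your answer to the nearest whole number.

Two edge vectors: W-1→W-2 = (154, -86, -67.6), W-1→W-3 = (-3, 345, -189.3).
Normal n = (W-1→W-2) × (W-1→W-3) = (39601.8, 29355, 52872).
So ∂z/∂x = −n_x/n_z = −0.74901 and ∂z/∂y = −n_y/n_z = −0.55521.
Intercept c from W-1: -224.9 + 348.29 + 167.67 = 291.06.
At (331, 666): z = −247.9 − 369.8 + 291.06 = -326.6 m.

-327 m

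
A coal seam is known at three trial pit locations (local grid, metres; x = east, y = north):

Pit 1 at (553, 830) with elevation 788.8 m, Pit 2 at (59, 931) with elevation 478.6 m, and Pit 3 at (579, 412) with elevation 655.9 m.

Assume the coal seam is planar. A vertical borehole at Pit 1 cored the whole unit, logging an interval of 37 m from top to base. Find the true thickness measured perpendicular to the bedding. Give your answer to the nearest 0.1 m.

Let the plane be z = a·x + b·y + c.
Pit 2−Pit 1: −494a + 101b = −310.2;  Pit 3−Pit 1: 26a − 418b = −132.9.
Solving gives a = 0.70187, b = 0.36160.
|∇z| = √(a²+b²) = 0.78954, so dip δ = arctan(0.78954) = 38.29°.
True thickness = vertical thickness × cos δ = 37 × cos 38.29° = 29.0 m.

29.0 m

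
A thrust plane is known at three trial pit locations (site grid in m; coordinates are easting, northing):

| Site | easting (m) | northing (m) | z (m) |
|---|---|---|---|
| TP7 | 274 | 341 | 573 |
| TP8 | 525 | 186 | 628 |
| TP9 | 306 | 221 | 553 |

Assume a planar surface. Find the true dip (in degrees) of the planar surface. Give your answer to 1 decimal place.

Let the plane be z = a·easting + b·northing + c.
TP8−TP7: 251a − 155b = 55;  TP9−TP7: 32a − 120b = −20.
Solving gives a = 0.38553, b = 0.26948.
Gradient magnitude |∇z| = √(a² + b²) = √(0.14864 + 0.07262) = 0.47037.
True dip = arctan(0.47037) = 25.2°, dipping toward SW (azimuth ≈ 235°).

25.2°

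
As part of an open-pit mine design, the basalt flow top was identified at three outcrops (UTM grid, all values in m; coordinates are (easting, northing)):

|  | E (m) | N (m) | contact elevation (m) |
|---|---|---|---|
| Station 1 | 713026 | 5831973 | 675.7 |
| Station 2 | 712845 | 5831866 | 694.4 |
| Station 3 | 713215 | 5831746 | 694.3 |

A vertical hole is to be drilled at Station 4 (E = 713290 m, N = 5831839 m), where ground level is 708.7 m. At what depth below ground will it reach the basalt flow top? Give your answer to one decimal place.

Let the plane be z = a·E + b·N + c.
Station 2−Station 1: −181a − 107b = 18.7;  Station 3−Station 1: 189a − 227b = 18.6.
Solving gives a = −0.036775404, b = −0.112557495.
Then c = 675.7 − a·713026 − b·5831973 = 683329.79.
At (713290, 5831839): z_contact = −26231.53 − 656417.19 + 683329.79 = 681.07 m.
Depth below ground = 708.7 − 681.07 = 27.6 m.

27.6 m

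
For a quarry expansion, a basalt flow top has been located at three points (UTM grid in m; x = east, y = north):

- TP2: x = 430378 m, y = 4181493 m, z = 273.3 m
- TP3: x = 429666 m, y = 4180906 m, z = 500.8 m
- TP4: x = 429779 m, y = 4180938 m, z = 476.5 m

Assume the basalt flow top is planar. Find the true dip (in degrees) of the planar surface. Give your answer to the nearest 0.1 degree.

Let the plane be z = a·x + b·y + c.
TP3−TP2: −712a − 587b = 227.5;  TP4−TP2: −599a − 555b = 203.2.
Solving gives a = −0.16038, b = −0.19303.
Gradient magnitude |∇z| = √(a² + b²) = √(0.02572 + 0.03726) = 0.25096.
True dip = arctan(0.25096) = 14.1°, dipping toward NE (azimuth ≈ 040°).

14.1°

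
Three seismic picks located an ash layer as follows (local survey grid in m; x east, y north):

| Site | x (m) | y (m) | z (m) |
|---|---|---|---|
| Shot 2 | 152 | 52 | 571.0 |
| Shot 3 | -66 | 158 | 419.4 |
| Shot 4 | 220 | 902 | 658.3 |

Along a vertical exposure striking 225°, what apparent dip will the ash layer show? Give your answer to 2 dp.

Let the plane be z = a·x + b·y + c.
Shot 3−Shot 2: −218a + 106b = −151.6;  Shot 4−Shot 2: 68a + 850b = 87.3.
Solving gives a = 0.71744, b = 0.04531.
Unit vector along 225° is (sin 225°, cos 225°) = (-0.7071, -0.7071).
Slope in that direction = a·(-0.7071) + b·(-0.7071) = −0.53935.
Apparent dip = arctan|0.53935| = 28.34° (true dip is 35.7°, so apparent ≤ true as expected).

28.34°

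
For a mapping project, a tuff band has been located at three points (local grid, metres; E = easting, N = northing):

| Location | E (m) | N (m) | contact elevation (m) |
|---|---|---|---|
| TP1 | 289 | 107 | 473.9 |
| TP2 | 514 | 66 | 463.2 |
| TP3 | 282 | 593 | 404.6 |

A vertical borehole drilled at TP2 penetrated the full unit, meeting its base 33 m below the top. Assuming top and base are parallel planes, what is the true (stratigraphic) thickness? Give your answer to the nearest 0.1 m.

Two edge vectors: TP1→TP2 = (225, -41, -10.7), TP1→TP3 = (-7, 486, -69.3).
Normal n = (TP1→TP2) × (TP1→TP3) = (8041.5, 15667.4, 109063).
So ∂z/∂E = −n_x/n_z = −0.07373 and ∂z/∂N = −n_y/n_z = −0.14365.
|∇z| = √(a²+b²) = 0.16147, so dip δ = arctan(0.16147) = 9.17°.
True thickness = vertical thickness × cos δ = 33 × cos 9.17° = 32.6 m.

32.6 m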